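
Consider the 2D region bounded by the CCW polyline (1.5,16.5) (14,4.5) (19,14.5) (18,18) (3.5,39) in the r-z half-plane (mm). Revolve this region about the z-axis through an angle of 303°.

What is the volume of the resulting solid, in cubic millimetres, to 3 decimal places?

Profile (r,z), 5 vertices: (1.5,16.5) (14,4.5) (19,14.5) (18,18) (3.5,39)
edge 0: (1.5,16.5)→(14,4.5)  cross = 1.5·4.5 − 14·16.5 = -224.2500; (r_i+r_j)·cross = 15.5·-224.2500 = -3475.8750
edge 1: (14,4.5)→(19,14.5)  cross = 14·14.5 − 19·4.5 = 117.5000; (r_i+r_j)·cross = 33·117.5000 = 3877.5000
edge 2: (19,14.5)→(18,18)  cross = 19·18 − 18·14.5 = 81.0000; (r_i+r_j)·cross = 37·81.0000 = 2997.0000
edge 3: (18,18)→(3.5,39)  cross = 18·39 − 3.5·18 = 639.0000; (r_i+r_j)·cross = 21.5·639.0000 = 13738.5000
edge 4: (3.5,39)→(1.5,16.5)  cross = 3.5·16.5 − 1.5·39 = -0.7500; (r_i+r_j)·cross = 5·-0.7500 = -3.7500
Σcross = 612.5000 → A = |Σcross|/2 = 306.2500 mm²
Σ(r_i+r_j)·cross = 17133.3750 → first moment M = |Σ|/6 = 2855.5625
R_c = M/A = 2855.5625/306.2500 = 9.3243 mm
θ = 303° = 5.288348 rad
V = θ·R_c·A = 5.288348·9.3243·306.2500 = 15101.207 mm³

Volume = 15101.207 mm³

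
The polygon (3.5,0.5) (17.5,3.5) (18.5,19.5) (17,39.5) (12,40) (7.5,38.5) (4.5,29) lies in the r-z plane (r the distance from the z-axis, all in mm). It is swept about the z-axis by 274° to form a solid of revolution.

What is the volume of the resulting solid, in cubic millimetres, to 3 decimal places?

Volume = 26358.602 mm³

Profile (r,z), 7 vertices: (3.5,0.5) (17.5,3.5) (18.5,19.5) (17,39.5) (12,40) (7.5,38.5) (4.5,29)
edge 0: (3.5,0.5)→(17.5,3.5)  cross = 3.5·3.5 − 17.5·0.5 = 3.5000; (r_i+r_j)·cross = 21·3.5000 = 73.5000
edge 1: (17.5,3.5)→(18.5,19.5)  cross = 17.5·19.5 − 18.5·3.5 = 276.5000; (r_i+r_j)·cross = 36·276.5000 = 9954.0000
edge 2: (18.5,19.5)→(17,39.5)  cross = 18.5·39.5 − 17·19.5 = 399.2500; (r_i+r_j)·cross = 35.5·399.2500 = 14173.3750
edge 3: (17,39.5)→(12,40)  cross = 17·40 − 12·39.5 = 206.0000; (r_i+r_j)·cross = 29·206.0000 = 5974.0000
edge 4: (12,40)→(7.5,38.5)  cross = 12·38.5 − 7.5·40 = 162.0000; (r_i+r_j)·cross = 19.5·162.0000 = 3159.0000
edge 5: (7.5,38.5)→(4.5,29)  cross = 7.5·29 − 4.5·38.5 = 44.2500; (r_i+r_j)·cross = 12·44.2500 = 531.0000
edge 6: (4.5,29)→(3.5,0.5)  cross = 4.5·0.5 − 3.5·29 = -99.2500; (r_i+r_j)·cross = 8·-99.2500 = -794.0000
Σcross = 992.2500 → A = |Σcross|/2 = 496.1250 mm²
Σ(r_i+r_j)·cross = 33070.8750 → first moment M = |Σ|/6 = 5511.8125
R_c = M/A = 5511.8125/496.1250 = 11.1097 mm
θ = 274° = 4.782202 rad
V = θ·R_c·A = 4.782202·11.1097·496.1250 = 26358.602 mm³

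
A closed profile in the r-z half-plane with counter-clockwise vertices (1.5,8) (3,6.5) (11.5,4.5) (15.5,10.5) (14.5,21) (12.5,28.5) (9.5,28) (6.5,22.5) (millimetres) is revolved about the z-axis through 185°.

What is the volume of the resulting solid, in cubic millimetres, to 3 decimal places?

Profile (r,z), 8 vertices: (1.5,8) (3,6.5) (11.5,4.5) (15.5,10.5) (14.5,21) (12.5,28.5) (9.5,28) (6.5,22.5)
edge 0: (1.5,8)→(3,6.5)  cross = 1.5·6.5 − 3·8 = -14.2500; (r_i+r_j)·cross = 4.5·-14.2500 = -64.1250
edge 1: (3,6.5)→(11.5,4.5)  cross = 3·4.5 − 11.5·6.5 = -61.2500; (r_i+r_j)·cross = 14.5·-61.2500 = -888.1250
edge 2: (11.5,4.5)→(15.5,10.5)  cross = 11.5·10.5 − 15.5·4.5 = 51.0000; (r_i+r_j)·cross = 27·51.0000 = 1377.0000
edge 3: (15.5,10.5)→(14.5,21)  cross = 15.5·21 − 14.5·10.5 = 173.2500; (r_i+r_j)·cross = 30·173.2500 = 5197.5000
edge 4: (14.5,21)→(12.5,28.5)  cross = 14.5·28.5 − 12.5·21 = 150.7500; (r_i+r_j)·cross = 27·150.7500 = 4070.2500
edge 5: (12.5,28.5)→(9.5,28)  cross = 12.5·28 − 9.5·28.5 = 79.2500; (r_i+r_j)·cross = 22·79.2500 = 1743.5000
edge 6: (9.5,28)→(6.5,22.5)  cross = 9.5·22.5 − 6.5·28 = 31.7500; (r_i+r_j)·cross = 16·31.7500 = 508.0000
edge 7: (6.5,22.5)→(1.5,8)  cross = 6.5·8 − 1.5·22.5 = 18.2500; (r_i+r_j)·cross = 8·18.2500 = 146.0000
Σcross = 428.7500 → A = |Σcross|/2 = 214.3750 mm²
Σ(r_i+r_j)·cross = 12090.0000 → first moment M = |Σ|/6 = 2015.0000
R_c = M/A = 2015.0000/214.3750 = 9.3994 mm
θ = 185° = 3.228859 rad
V = θ·R_c·A = 3.228859·9.3994·214.3750 = 6506.151 mm³

Volume = 6506.151 mm³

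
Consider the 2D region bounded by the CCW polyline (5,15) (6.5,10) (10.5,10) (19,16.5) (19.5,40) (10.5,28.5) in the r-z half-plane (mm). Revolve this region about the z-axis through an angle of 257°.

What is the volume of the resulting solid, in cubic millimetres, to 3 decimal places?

Profile (r,z), 6 vertices: (5,15) (6.5,10) (10.5,10) (19,16.5) (19.5,40) (10.5,28.5)
edge 0: (5,15)→(6.5,10)  cross = 5·10 − 6.5·15 = -47.5000; (r_i+r_j)·cross = 11.5·-47.5000 = -546.2500
edge 1: (6.5,10)→(10.5,10)  cross = 6.5·10 − 10.5·10 = -40.0000; (r_i+r_j)·cross = 17·-40.0000 = -680.0000
edge 2: (10.5,10)→(19,16.5)  cross = 10.5·16.5 − 19·10 = -16.7500; (r_i+r_j)·cross = 29.5·-16.7500 = -494.1250
edge 3: (19,16.5)→(19.5,40)  cross = 19·40 − 19.5·16.5 = 438.2500; (r_i+r_j)·cross = 38.5·438.2500 = 16872.6250
edge 4: (19.5,40)→(10.5,28.5)  cross = 19.5·28.5 − 10.5·40 = 135.7500; (r_i+r_j)·cross = 30·135.7500 = 4072.5000
edge 5: (10.5,28.5)→(5,15)  cross = 10.5·15 − 5·28.5 = 15.0000; (r_i+r_j)·cross = 15.5·15.0000 = 232.5000
Σcross = 484.7500 → A = |Σcross|/2 = 242.3750 mm²
Σ(r_i+r_j)·cross = 19457.2500 → first moment M = |Σ|/6 = 3242.8750
R_c = M/A = 3242.8750/242.3750 = 13.3796 mm
θ = 257° = 4.485496 rad
V = θ·R_c·A = 4.485496·13.3796·242.3750 = 14545.903 mm³

Volume = 14545.903 mm³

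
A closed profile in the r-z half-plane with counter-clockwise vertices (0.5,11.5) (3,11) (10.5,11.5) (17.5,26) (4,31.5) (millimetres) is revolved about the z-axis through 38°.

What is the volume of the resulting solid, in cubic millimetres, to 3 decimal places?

Volume = 1167.939 mm³

Profile (r,z), 5 vertices: (0.5,11.5) (3,11) (10.5,11.5) (17.5,26) (4,31.5)
edge 0: (0.5,11.5)→(3,11)  cross = 0.5·11 − 3·11.5 = -29.0000; (r_i+r_j)·cross = 3.5·-29.0000 = -101.5000
edge 1: (3,11)→(10.5,11.5)  cross = 3·11.5 − 10.5·11 = -81.0000; (r_i+r_j)·cross = 13.5·-81.0000 = -1093.5000
edge 2: (10.5,11.5)→(17.5,26)  cross = 10.5·26 − 17.5·11.5 = 71.7500; (r_i+r_j)·cross = 28·71.7500 = 2009.0000
edge 3: (17.5,26)→(4,31.5)  cross = 17.5·31.5 − 4·26 = 447.2500; (r_i+r_j)·cross = 21.5·447.2500 = 9615.8750
edge 4: (4,31.5)→(0.5,11.5)  cross = 4·11.5 − 0.5·31.5 = 30.2500; (r_i+r_j)·cross = 4.5·30.2500 = 136.1250
Σcross = 439.2500 → A = |Σcross|/2 = 219.6250 mm²
Σ(r_i+r_j)·cross = 10566.0000 → first moment M = |Σ|/6 = 1761.0000
R_c = M/A = 1761.0000/219.6250 = 8.0182 mm
θ = 38° = 0.663225 rad
V = θ·R_c·A = 0.663225·8.0182·219.6250 = 1167.939 mm³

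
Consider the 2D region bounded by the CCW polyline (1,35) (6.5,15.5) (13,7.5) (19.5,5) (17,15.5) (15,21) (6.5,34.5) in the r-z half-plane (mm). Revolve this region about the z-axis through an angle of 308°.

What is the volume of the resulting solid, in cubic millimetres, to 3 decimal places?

Profile (r,z), 7 vertices: (1,35) (6.5,15.5) (13,7.5) (19.5,5) (17,15.5) (15,21) (6.5,34.5)
edge 0: (1,35)→(6.5,15.5)  cross = 1·15.5 − 6.5·35 = -212.0000; (r_i+r_j)·cross = 7.5·-212.0000 = -1590.0000
edge 1: (6.5,15.5)→(13,7.5)  cross = 6.5·7.5 − 13·15.5 = -152.7500; (r_i+r_j)·cross = 19.5·-152.7500 = -2978.6250
edge 2: (13,7.5)→(19.5,5)  cross = 13·5 − 19.5·7.5 = -81.2500; (r_i+r_j)·cross = 32.5·-81.2500 = -2640.6250
edge 3: (19.5,5)→(17,15.5)  cross = 19.5·15.5 − 17·5 = 217.2500; (r_i+r_j)·cross = 36.5·217.2500 = 7929.6250
edge 4: (17,15.5)→(15,21)  cross = 17·21 − 15·15.5 = 124.5000; (r_i+r_j)·cross = 32·124.5000 = 3984.0000
edge 5: (15,21)→(6.5,34.5)  cross = 15·34.5 − 6.5·21 = 381.0000; (r_i+r_j)·cross = 21.5·381.0000 = 8191.5000
edge 6: (6.5,34.5)→(1,35)  cross = 6.5·35 − 1·34.5 = 193.0000; (r_i+r_j)·cross = 7.5·193.0000 = 1447.5000
Σcross = 469.7500 → A = |Σcross|/2 = 234.8750 mm²
Σ(r_i+r_j)·cross = 14343.3750 → first moment M = |Σ|/6 = 2390.5625
R_c = M/A = 2390.5625/234.8750 = 10.1780 mm
θ = 308° = 5.375614 rad
V = θ·R_c·A = 5.375614·10.1780·234.8750 = 12850.741 mm³

Volume = 12850.741 mm³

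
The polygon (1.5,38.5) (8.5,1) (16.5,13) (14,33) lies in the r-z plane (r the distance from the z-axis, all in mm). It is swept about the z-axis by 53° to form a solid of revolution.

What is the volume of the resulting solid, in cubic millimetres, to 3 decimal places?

Volume = 2734.372 mm³

Profile (r,z), 4 vertices: (1.5,38.5) (8.5,1) (16.5,13) (14,33)
edge 0: (1.5,38.5)→(8.5,1)  cross = 1.5·1 − 8.5·38.5 = -325.7500; (r_i+r_j)·cross = 10·-325.7500 = -3257.5000
edge 1: (8.5,1)→(16.5,13)  cross = 8.5·13 − 16.5·1 = 94.0000; (r_i+r_j)·cross = 25·94.0000 = 2350.0000
edge 2: (16.5,13)→(14,33)  cross = 16.5·33 − 14·13 = 362.5000; (r_i+r_j)·cross = 30.5·362.5000 = 11056.2500
edge 3: (14,33)→(1.5,38.5)  cross = 14·38.5 − 1.5·33 = 489.5000; (r_i+r_j)·cross = 15.5·489.5000 = 7587.2500
Σcross = 620.2500 → A = |Σcross|/2 = 310.1250 mm²
Σ(r_i+r_j)·cross = 17736.0000 → first moment M = |Σ|/6 = 2956.0000
R_c = M/A = 2956.0000/310.1250 = 9.5316 mm
θ = 53° = 0.925025 rad
V = θ·R_c·A = 0.925025·9.5316·310.1250 = 2734.372 mm³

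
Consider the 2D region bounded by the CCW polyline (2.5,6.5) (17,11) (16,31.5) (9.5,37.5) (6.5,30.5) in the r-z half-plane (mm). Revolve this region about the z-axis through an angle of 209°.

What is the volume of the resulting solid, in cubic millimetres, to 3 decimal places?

Profile (r,z), 5 vertices: (2.5,6.5) (17,11) (16,31.5) (9.5,37.5) (6.5,30.5)
edge 0: (2.5,6.5)→(17,11)  cross = 2.5·11 − 17·6.5 = -83.0000; (r_i+r_j)·cross = 19.5·-83.0000 = -1618.5000
edge 1: (17,11)→(16,31.5)  cross = 17·31.5 − 16·11 = 359.5000; (r_i+r_j)·cross = 33·359.5000 = 11863.5000
edge 2: (16,31.5)→(9.5,37.5)  cross = 16·37.5 − 9.5·31.5 = 300.7500; (r_i+r_j)·cross = 25.5·300.7500 = 7669.1250
edge 3: (9.5,37.5)→(6.5,30.5)  cross = 9.5·30.5 − 6.5·37.5 = 46.0000; (r_i+r_j)·cross = 16·46.0000 = 736.0000
edge 4: (6.5,30.5)→(2.5,6.5)  cross = 6.5·6.5 − 2.5·30.5 = -34.0000; (r_i+r_j)·cross = 9·-34.0000 = -306.0000
Σcross = 589.2500 → A = |Σcross|/2 = 294.6250 mm²
Σ(r_i+r_j)·cross = 18344.1250 → first moment M = |Σ|/6 = 3057.3542
R_c = M/A = 3057.3542/294.6250 = 10.3771 mm
θ = 209° = 3.647738 rad
V = θ·R_c·A = 3.647738·10.3771·294.6250 = 11152.427 mm³

Volume = 11152.427 mm³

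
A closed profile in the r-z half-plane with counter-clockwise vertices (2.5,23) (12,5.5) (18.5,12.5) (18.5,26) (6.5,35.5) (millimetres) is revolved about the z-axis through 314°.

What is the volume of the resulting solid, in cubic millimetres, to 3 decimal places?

Volume = 17948.322 mm³

Profile (r,z), 5 vertices: (2.5,23) (12,5.5) (18.5,12.5) (18.5,26) (6.5,35.5)
edge 0: (2.5,23)→(12,5.5)  cross = 2.5·5.5 − 12·23 = -262.2500; (r_i+r_j)·cross = 14.5·-262.2500 = -3802.6250
edge 1: (12,5.5)→(18.5,12.5)  cross = 12·12.5 − 18.5·5.5 = 48.2500; (r_i+r_j)·cross = 30.5·48.2500 = 1471.6250
edge 2: (18.5,12.5)→(18.5,26)  cross = 18.5·26 − 18.5·12.5 = 249.7500; (r_i+r_j)·cross = 37·249.7500 = 9240.7500
edge 3: (18.5,26)→(6.5,35.5)  cross = 18.5·35.5 − 6.5·26 = 487.7500; (r_i+r_j)·cross = 25·487.7500 = 12193.7500
edge 4: (6.5,35.5)→(2.5,23)  cross = 6.5·23 − 2.5·35.5 = 60.7500; (r_i+r_j)·cross = 9·60.7500 = 546.7500
Σcross = 584.2500 → A = |Σcross|/2 = 292.1250 mm²
Σ(r_i+r_j)·cross = 19650.2500 → first moment M = |Σ|/6 = 3275.0417
R_c = M/A = 3275.0417/292.1250 = 11.2111 mm
θ = 314° = 5.480334 rad
V = θ·R_c·A = 5.480334·11.2111·292.1250 = 17948.322 mm³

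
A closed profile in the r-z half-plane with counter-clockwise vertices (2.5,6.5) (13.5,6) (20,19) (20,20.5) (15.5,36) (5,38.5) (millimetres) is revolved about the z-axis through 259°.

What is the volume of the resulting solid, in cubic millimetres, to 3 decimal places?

Profile (r,z), 6 vertices: (2.5,6.5) (13.5,6) (20,19) (20,20.5) (15.5,36) (5,38.5)
edge 0: (2.5,6.5)→(13.5,6)  cross = 2.5·6 − 13.5·6.5 = -72.7500; (r_i+r_j)·cross = 16·-72.7500 = -1164.0000
edge 1: (13.5,6)→(20,19)  cross = 13.5·19 − 20·6 = 136.5000; (r_i+r_j)·cross = 33.5·136.5000 = 4572.7500
edge 2: (20,19)→(20,20.5)  cross = 20·20.5 − 20·19 = 30.0000; (r_i+r_j)·cross = 40·30.0000 = 1200.0000
edge 3: (20,20.5)→(15.5,36)  cross = 20·36 − 15.5·20.5 = 402.2500; (r_i+r_j)·cross = 35.5·402.2500 = 14279.8750
edge 4: (15.5,36)→(5,38.5)  cross = 15.5·38.5 − 5·36 = 416.7500; (r_i+r_j)·cross = 20.5·416.7500 = 8543.3750
edge 5: (5,38.5)→(2.5,6.5)  cross = 5·6.5 − 2.5·38.5 = -63.7500; (r_i+r_j)·cross = 7.5·-63.7500 = -478.1250
Σcross = 849.0000 → A = |Σcross|/2 = 424.5000 mm²
Σ(r_i+r_j)·cross = 26953.8750 → first moment M = |Σ|/6 = 4492.3125
R_c = M/A = 4492.3125/424.5000 = 10.5826 mm
θ = 259° = 4.520403 rad
V = θ·R_c·A = 4.520403·10.5826·424.5000 = 20307.062 mm³

Volume = 20307.062 mm³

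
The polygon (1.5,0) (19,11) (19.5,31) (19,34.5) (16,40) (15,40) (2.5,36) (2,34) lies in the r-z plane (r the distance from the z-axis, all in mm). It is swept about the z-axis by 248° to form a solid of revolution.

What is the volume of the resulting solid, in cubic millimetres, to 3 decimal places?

Volume = 24586.037 mm³

Profile (r,z), 8 vertices: (1.5,0) (19,11) (19.5,31) (19,34.5) (16,40) (15,40) (2.5,36) (2,34)
edge 0: (1.5,0)→(19,11)  cross = 1.5·11 − 19·0 = 16.5000; (r_i+r_j)·cross = 20.5·16.5000 = 338.2500
edge 1: (19,11)→(19.5,31)  cross = 19·31 − 19.5·11 = 374.5000; (r_i+r_j)·cross = 38.5·374.5000 = 14418.2500
edge 2: (19.5,31)→(19,34.5)  cross = 19.5·34.5 − 19·31 = 83.7500; (r_i+r_j)·cross = 38.5·83.7500 = 3224.3750
edge 3: (19,34.5)→(16,40)  cross = 19·40 − 16·34.5 = 208.0000; (r_i+r_j)·cross = 35·208.0000 = 7280.0000
edge 4: (16,40)→(15,40)  cross = 16·40 − 15·40 = 40.0000; (r_i+r_j)·cross = 31·40.0000 = 1240.0000
edge 5: (15,40)→(2.5,36)  cross = 15·36 − 2.5·40 = 440.0000; (r_i+r_j)·cross = 17.5·440.0000 = 7700.0000
edge 6: (2.5,36)→(2,34)  cross = 2.5·34 − 2·36 = 13.0000; (r_i+r_j)·cross = 4.5·13.0000 = 58.5000
edge 7: (2,34)→(1.5,0)  cross = 2·0 − 1.5·34 = -51.0000; (r_i+r_j)·cross = 3.5·-51.0000 = -178.5000
Σcross = 1124.7500 → A = |Σcross|/2 = 562.3750 mm²
Σ(r_i+r_j)·cross = 34080.8750 → first moment M = |Σ|/6 = 5680.1458
R_c = M/A = 5680.1458/562.3750 = 10.1003 mm
θ = 248° = 4.328417 rad
V = θ·R_c·A = 4.328417·10.1003·562.3750 = 24586.037 mm³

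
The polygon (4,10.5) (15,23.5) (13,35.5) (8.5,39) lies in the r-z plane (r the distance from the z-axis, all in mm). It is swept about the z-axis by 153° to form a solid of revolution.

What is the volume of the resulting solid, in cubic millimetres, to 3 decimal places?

Volume = 3884.475 mm³

Profile (r,z), 4 vertices: (4,10.5) (15,23.5) (13,35.5) (8.5,39)
edge 0: (4,10.5)→(15,23.5)  cross = 4·23.5 − 15·10.5 = -63.5000; (r_i+r_j)·cross = 19·-63.5000 = -1206.5000
edge 1: (15,23.5)→(13,35.5)  cross = 15·35.5 − 13·23.5 = 227.0000; (r_i+r_j)·cross = 28·227.0000 = 6356.0000
edge 2: (13,35.5)→(8.5,39)  cross = 13·39 − 8.5·35.5 = 205.2500; (r_i+r_j)·cross = 21.5·205.2500 = 4412.8750
edge 3: (8.5,39)→(4,10.5)  cross = 8.5·10.5 − 4·39 = -66.7500; (r_i+r_j)·cross = 12.5·-66.7500 = -834.3750
Σcross = 302.0000 → A = |Σcross|/2 = 151.0000 mm²
Σ(r_i+r_j)·cross = 8728.0000 → first moment M = |Σ|/6 = 1454.6667
R_c = M/A = 1454.6667/151.0000 = 9.6336 mm
θ = 153° = 2.670354 rad
V = θ·R_c·A = 2.670354·9.6336·151.0000 = 3884.475 mm³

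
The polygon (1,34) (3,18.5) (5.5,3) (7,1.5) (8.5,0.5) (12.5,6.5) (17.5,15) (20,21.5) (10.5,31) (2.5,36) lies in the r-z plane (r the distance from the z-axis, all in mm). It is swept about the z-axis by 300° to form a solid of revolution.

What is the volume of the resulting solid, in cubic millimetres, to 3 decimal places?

Profile (r,z), 10 vertices: (1,34) (3,18.5) (5.5,3) (7,1.5) (8.5,0.5) (12.5,6.5) (17.5,15) (20,21.5) (10.5,31) (2.5,36)
edge 0: (1,34)→(3,18.5)  cross = 1·18.5 − 3·34 = -83.5000; (r_i+r_j)·cross = 4·-83.5000 = -334.0000
edge 1: (3,18.5)→(5.5,3)  cross = 3·3 − 5.5·18.5 = -92.7500; (r_i+r_j)·cross = 8.5·-92.7500 = -788.3750
edge 2: (5.5,3)→(7,1.5)  cross = 5.5·1.5 − 7·3 = -12.7500; (r_i+r_j)·cross = 12.5·-12.7500 = -159.3750
edge 3: (7,1.5)→(8.5,0.5)  cross = 7·0.5 − 8.5·1.5 = -9.2500; (r_i+r_j)·cross = 15.5·-9.2500 = -143.3750
edge 4: (8.5,0.5)→(12.5,6.5)  cross = 8.5·6.5 − 12.5·0.5 = 49.0000; (r_i+r_j)·cross = 21·49.0000 = 1029.0000
edge 5: (12.5,6.5)→(17.5,15)  cross = 12.5·15 − 17.5·6.5 = 73.7500; (r_i+r_j)·cross = 30·73.7500 = 2212.5000
edge 6: (17.5,15)→(20,21.5)  cross = 17.5·21.5 − 20·15 = 76.2500; (r_i+r_j)·cross = 37.5·76.2500 = 2859.3750
edge 7: (20,21.5)→(10.5,31)  cross = 20·31 − 10.5·21.5 = 394.2500; (r_i+r_j)·cross = 30.5·394.2500 = 12024.6250
edge 8: (10.5,31)→(2.5,36)  cross = 10.5·36 − 2.5·31 = 300.5000; (r_i+r_j)·cross = 13·300.5000 = 3906.5000
edge 9: (2.5,36)→(1,34)  cross = 2.5·34 − 1·36 = 49.0000; (r_i+r_j)·cross = 3.5·49.0000 = 171.5000
Σcross = 744.5000 → A = |Σcross|/2 = 372.2500 mm²
Σ(r_i+r_j)·cross = 20778.3750 → first moment M = |Σ|/6 = 3463.0625
R_c = M/A = 3463.0625/372.2500 = 9.3031 mm
θ = 300° = 5.235988 rad
V = θ·R_c·A = 5.235988·9.3031·372.2500 = 18132.553 mm³

Volume = 18132.553 mm³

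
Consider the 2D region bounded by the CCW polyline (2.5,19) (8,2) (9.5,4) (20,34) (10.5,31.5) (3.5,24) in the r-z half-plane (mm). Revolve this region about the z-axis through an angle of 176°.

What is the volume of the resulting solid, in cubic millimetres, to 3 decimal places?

Volume = 8295.085 mm³

Profile (r,z), 6 vertices: (2.5,19) (8,2) (9.5,4) (20,34) (10.5,31.5) (3.5,24)
edge 0: (2.5,19)→(8,2)  cross = 2.5·2 − 8·19 = -147.0000; (r_i+r_j)·cross = 10.5·-147.0000 = -1543.5000
edge 1: (8,2)→(9.5,4)  cross = 8·4 − 9.5·2 = 13.0000; (r_i+r_j)·cross = 17.5·13.0000 = 227.5000
edge 2: (9.5,4)→(20,34)  cross = 9.5·34 − 20·4 = 243.0000; (r_i+r_j)·cross = 29.5·243.0000 = 7168.5000
edge 3: (20,34)→(10.5,31.5)  cross = 20·31.5 − 10.5·34 = 273.0000; (r_i+r_j)·cross = 30.5·273.0000 = 8326.5000
edge 4: (10.5,31.5)→(3.5,24)  cross = 10.5·24 − 3.5·31.5 = 141.7500; (r_i+r_j)·cross = 14·141.7500 = 1984.5000
edge 5: (3.5,24)→(2.5,19)  cross = 3.5·19 − 2.5·24 = 6.5000; (r_i+r_j)·cross = 6·6.5000 = 39.0000
Σcross = 530.2500 → A = |Σcross|/2 = 265.1250 mm²
Σ(r_i+r_j)·cross = 16202.5000 → first moment M = |Σ|/6 = 2700.4167
R_c = M/A = 2700.4167/265.1250 = 10.1854 mm
θ = 176° = 3.071779 rad
V = θ·R_c·A = 3.071779·10.1854·265.1250 = 8295.085 mm³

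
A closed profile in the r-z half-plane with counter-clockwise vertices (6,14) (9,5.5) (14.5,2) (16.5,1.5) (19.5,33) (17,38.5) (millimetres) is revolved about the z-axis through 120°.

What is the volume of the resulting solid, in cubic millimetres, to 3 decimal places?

Profile (r,z), 6 vertices: (6,14) (9,5.5) (14.5,2) (16.5,1.5) (19.5,33) (17,38.5)
edge 0: (6,14)→(9,5.5)  cross = 6·5.5 − 9·14 = -93.0000; (r_i+r_j)·cross = 15·-93.0000 = -1395.0000
edge 1: (9,5.5)→(14.5,2)  cross = 9·2 − 14.5·5.5 = -61.7500; (r_i+r_j)·cross = 23.5·-61.7500 = -1451.1250
edge 2: (14.5,2)→(16.5,1.5)  cross = 14.5·1.5 − 16.5·2 = -11.2500; (r_i+r_j)·cross = 31·-11.2500 = -348.7500
edge 3: (16.5,1.5)→(19.5,33)  cross = 16.5·33 − 19.5·1.5 = 515.2500; (r_i+r_j)·cross = 36·515.2500 = 18549.0000
edge 4: (19.5,33)→(17,38.5)  cross = 19.5·38.5 − 17·33 = 189.7500; (r_i+r_j)·cross = 36.5·189.7500 = 6925.8750
edge 5: (17,38.5)→(6,14)  cross = 17·14 − 6·38.5 = 7.0000; (r_i+r_j)·cross = 23·7.0000 = 161.0000
Σcross = 546.0000 → A = |Σcross|/2 = 273.0000 mm²
Σ(r_i+r_j)·cross = 22441.0000 → first moment M = |Σ|/6 = 3740.1667
R_c = M/A = 3740.1667/273.0000 = 13.7002 mm
θ = 120° = 2.094395 rad
V = θ·R_c·A = 2.094395·13.7002·273.0000 = 7833.387 mm³

Volume = 7833.387 mm³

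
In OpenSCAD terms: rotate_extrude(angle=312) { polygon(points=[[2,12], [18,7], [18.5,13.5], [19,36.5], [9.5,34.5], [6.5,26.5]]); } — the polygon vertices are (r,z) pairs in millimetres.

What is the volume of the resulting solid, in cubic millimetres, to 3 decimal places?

Volume = 22923.207 mm³

Profile (r,z), 6 vertices: (2,12) (18,7) (18.5,13.5) (19,36.5) (9.5,34.5) (6.5,26.5)
edge 0: (2,12)→(18,7)  cross = 2·7 − 18·12 = -202.0000; (r_i+r_j)·cross = 20·-202.0000 = -4040.0000
edge 1: (18,7)→(18.5,13.5)  cross = 18·13.5 − 18.5·7 = 113.5000; (r_i+r_j)·cross = 36.5·113.5000 = 4142.7500
edge 2: (18.5,13.5)→(19,36.5)  cross = 18.5·36.5 − 19·13.5 = 418.7500; (r_i+r_j)·cross = 37.5·418.7500 = 15703.1250
edge 3: (19,36.5)→(9.5,34.5)  cross = 19·34.5 − 9.5·36.5 = 308.7500; (r_i+r_j)·cross = 28.5·308.7500 = 8799.3750
edge 4: (9.5,34.5)→(6.5,26.5)  cross = 9.5·26.5 − 6.5·34.5 = 27.5000; (r_i+r_j)·cross = 16·27.5000 = 440.0000
edge 5: (6.5,26.5)→(2,12)  cross = 6.5·12 − 2·26.5 = 25.0000; (r_i+r_j)·cross = 8.5·25.0000 = 212.5000
Σcross = 691.5000 → A = |Σcross|/2 = 345.7500 mm²
Σ(r_i+r_j)·cross = 25257.7500 → first moment M = |Σ|/6 = 4209.6250
R_c = M/A = 4209.6250/345.7500 = 12.1753 mm
θ = 312° = 5.445427 rad
V = θ·R_c·A = 5.445427·12.1753·345.7500 = 22923.207 mm³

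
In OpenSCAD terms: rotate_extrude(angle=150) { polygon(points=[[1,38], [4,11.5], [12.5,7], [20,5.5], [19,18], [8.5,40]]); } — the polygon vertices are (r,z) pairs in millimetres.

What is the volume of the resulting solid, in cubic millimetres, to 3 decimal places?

Volume = 10654.144 mm³

Profile (r,z), 6 vertices: (1,38) (4,11.5) (12.5,7) (20,5.5) (19,18) (8.5,40)
edge 0: (1,38)→(4,11.5)  cross = 1·11.5 − 4·38 = -140.5000; (r_i+r_j)·cross = 5·-140.5000 = -702.5000
edge 1: (4,11.5)→(12.5,7)  cross = 4·7 − 12.5·11.5 = -115.7500; (r_i+r_j)·cross = 16.5·-115.7500 = -1909.8750
edge 2: (12.5,7)→(20,5.5)  cross = 12.5·5.5 − 20·7 = -71.2500; (r_i+r_j)·cross = 32.5·-71.2500 = -2315.6250
edge 3: (20,5.5)→(19,18)  cross = 20·18 − 19·5.5 = 255.5000; (r_i+r_j)·cross = 39·255.5000 = 9964.5000
edge 4: (19,18)→(8.5,40)  cross = 19·40 − 8.5·18 = 607.0000; (r_i+r_j)·cross = 27.5·607.0000 = 16692.5000
edge 5: (8.5,40)→(1,38)  cross = 8.5·38 − 1·40 = 283.0000; (r_i+r_j)·cross = 9.5·283.0000 = 2688.5000
Σcross = 818.0000 → A = |Σcross|/2 = 409.0000 mm²
Σ(r_i+r_j)·cross = 24417.5000 → first moment M = |Σ|/6 = 4069.5833
R_c = M/A = 4069.5833/409.0000 = 9.9501 mm
θ = 150° = 2.617994 rad
V = θ·R_c·A = 2.617994·9.9501·409.0000 = 10654.144 mm³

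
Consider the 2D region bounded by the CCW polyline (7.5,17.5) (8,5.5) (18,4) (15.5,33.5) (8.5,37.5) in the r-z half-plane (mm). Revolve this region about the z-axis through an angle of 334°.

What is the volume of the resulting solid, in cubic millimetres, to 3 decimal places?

Volume = 19282.561 mm³

Profile (r,z), 5 vertices: (7.5,17.5) (8,5.5) (18,4) (15.5,33.5) (8.5,37.5)
edge 0: (7.5,17.5)→(8,5.5)  cross = 7.5·5.5 − 8·17.5 = -98.7500; (r_i+r_j)·cross = 15.5·-98.7500 = -1530.6250
edge 1: (8,5.5)→(18,4)  cross = 8·4 − 18·5.5 = -67.0000; (r_i+r_j)·cross = 26·-67.0000 = -1742.0000
edge 2: (18,4)→(15.5,33.5)  cross = 18·33.5 − 15.5·4 = 541.0000; (r_i+r_j)·cross = 33.5·541.0000 = 18123.5000
edge 3: (15.5,33.5)→(8.5,37.5)  cross = 15.5·37.5 − 8.5·33.5 = 296.5000; (r_i+r_j)·cross = 24·296.5000 = 7116.0000
edge 4: (8.5,37.5)→(7.5,17.5)  cross = 8.5·17.5 − 7.5·37.5 = -132.5000; (r_i+r_j)·cross = 16·-132.5000 = -2120.0000
Σcross = 539.2500 → A = |Σcross|/2 = 269.6250 mm²
Σ(r_i+r_j)·cross = 19846.8750 → first moment M = |Σ|/6 = 3307.8125
R_c = M/A = 3307.8125/269.6250 = 12.2682 mm
θ = 334° = 5.829400 rad
V = θ·R_c·A = 5.829400·12.2682·269.6250 = 19282.561 mm³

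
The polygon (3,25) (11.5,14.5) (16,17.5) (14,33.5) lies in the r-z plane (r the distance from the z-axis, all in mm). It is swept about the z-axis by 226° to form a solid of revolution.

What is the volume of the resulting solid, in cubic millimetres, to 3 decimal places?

Profile (r,z), 4 vertices: (3,25) (11.5,14.5) (16,17.5) (14,33.5)
edge 0: (3,25)→(11.5,14.5)  cross = 3·14.5 − 11.5·25 = -244.0000; (r_i+r_j)·cross = 14.5·-244.0000 = -3538.0000
edge 1: (11.5,14.5)→(16,17.5)  cross = 11.5·17.5 − 16·14.5 = -30.7500; (r_i+r_j)·cross = 27.5·-30.7500 = -845.6250
edge 2: (16,17.5)→(14,33.5)  cross = 16·33.5 − 14·17.5 = 291.0000; (r_i+r_j)·cross = 30·291.0000 = 8730.0000
edge 3: (14,33.5)→(3,25)  cross = 14·25 − 3·33.5 = 249.5000; (r_i+r_j)·cross = 17·249.5000 = 4241.5000
Σcross = 265.7500 → A = |Σcross|/2 = 132.8750 mm²
Σ(r_i+r_j)·cross = 8587.8750 → first moment M = |Σ|/6 = 1431.3125
R_c = M/A = 1431.3125/132.8750 = 10.7719 mm
θ = 226° = 3.944444 rad
V = θ·R_c·A = 3.944444·10.7719·132.8750 = 5645.732 mm³

Volume = 5645.732 mm³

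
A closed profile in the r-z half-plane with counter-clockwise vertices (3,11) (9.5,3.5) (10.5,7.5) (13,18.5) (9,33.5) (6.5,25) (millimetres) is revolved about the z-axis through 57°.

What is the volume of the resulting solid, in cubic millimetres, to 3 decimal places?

Profile (r,z), 6 vertices: (3,11) (9.5,3.5) (10.5,7.5) (13,18.5) (9,33.5) (6.5,25)
edge 0: (3,11)→(9.5,3.5)  cross = 3·3.5 − 9.5·11 = -94.0000; (r_i+r_j)·cross = 12.5·-94.0000 = -1175.0000
edge 1: (9.5,3.5)→(10.5,7.5)  cross = 9.5·7.5 − 10.5·3.5 = 34.5000; (r_i+r_j)·cross = 20·34.5000 = 690.0000
edge 2: (10.5,7.5)→(13,18.5)  cross = 10.5·18.5 − 13·7.5 = 96.7500; (r_i+r_j)·cross = 23.5·96.7500 = 2273.6250
edge 3: (13,18.5)→(9,33.5)  cross = 13·33.5 − 9·18.5 = 269.0000; (r_i+r_j)·cross = 22·269.0000 = 5918.0000
edge 4: (9,33.5)→(6.5,25)  cross = 9·25 − 6.5·33.5 = 7.2500; (r_i+r_j)·cross = 15.5·7.2500 = 112.3750
edge 5: (6.5,25)→(3,11)  cross = 6.5·11 − 3·25 = -3.5000; (r_i+r_j)·cross = 9.5·-3.5000 = -33.2500
Σcross = 310.0000 → A = |Σcross|/2 = 155.0000 mm²
Σ(r_i+r_j)·cross = 7785.7500 → first moment M = |Σ|/6 = 1297.6250
R_c = M/A = 1297.6250/155.0000 = 8.3718 mm
θ = 57° = 0.994838 rad
V = θ·R_c·A = 0.994838·8.3718·155.0000 = 1290.926 mm³

Volume = 1290.926 mm³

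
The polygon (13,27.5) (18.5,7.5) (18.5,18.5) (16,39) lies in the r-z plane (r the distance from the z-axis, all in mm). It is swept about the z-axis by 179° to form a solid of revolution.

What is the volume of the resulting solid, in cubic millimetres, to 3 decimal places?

Volume = 3807.219 mm³

Profile (r,z), 4 vertices: (13,27.5) (18.5,7.5) (18.5,18.5) (16,39)
edge 0: (13,27.5)→(18.5,7.5)  cross = 13·7.5 − 18.5·27.5 = -411.2500; (r_i+r_j)·cross = 31.5·-411.2500 = -12954.3750
edge 1: (18.5,7.5)→(18.5,18.5)  cross = 18.5·18.5 − 18.5·7.5 = 203.5000; (r_i+r_j)·cross = 37·203.5000 = 7529.5000
edge 2: (18.5,18.5)→(16,39)  cross = 18.5·39 − 16·18.5 = 425.5000; (r_i+r_j)·cross = 34.5·425.5000 = 14679.7500
edge 3: (16,39)→(13,27.5)  cross = 16·27.5 − 13·39 = -67.0000; (r_i+r_j)·cross = 29·-67.0000 = -1943.0000
Σcross = 150.7500 → A = |Σcross|/2 = 75.3750 mm²
Σ(r_i+r_j)·cross = 7311.8750 → first moment M = |Σ|/6 = 1218.6458
R_c = M/A = 1218.6458/75.3750 = 16.1678 mm
θ = 179° = 3.124139 rad
V = θ·R_c·A = 3.124139·16.1678·75.3750 = 3807.219 mm³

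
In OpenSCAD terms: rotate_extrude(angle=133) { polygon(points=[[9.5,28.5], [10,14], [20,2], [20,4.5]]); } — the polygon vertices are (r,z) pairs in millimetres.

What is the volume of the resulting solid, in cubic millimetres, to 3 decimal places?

Volume = 2626.876 mm³

Profile (r,z), 4 vertices: (9.5,28.5) (10,14) (20,2) (20,4.5)
edge 0: (9.5,28.5)→(10,14)  cross = 9.5·14 − 10·28.5 = -152.0000; (r_i+r_j)·cross = 19.5·-152.0000 = -2964.0000
edge 1: (10,14)→(20,2)  cross = 10·2 − 20·14 = -260.0000; (r_i+r_j)·cross = 30·-260.0000 = -7800.0000
edge 2: (20,2)→(20,4.5)  cross = 20·4.5 − 20·2 = 50.0000; (r_i+r_j)·cross = 40·50.0000 = 2000.0000
edge 3: (20,4.5)→(9.5,28.5)  cross = 20·28.5 − 9.5·4.5 = 527.2500; (r_i+r_j)·cross = 29.5·527.2500 = 15553.8750
Σcross = 165.2500 → A = |Σcross|/2 = 82.6250 mm²
Σ(r_i+r_j)·cross = 6789.8750 → first moment M = |Σ|/6 = 1131.6458
R_c = M/A = 1131.6458/82.6250 = 13.6962 mm
θ = 133° = 2.321288 rad
V = θ·R_c·A = 2.321288·13.6962·82.6250 = 2626.876 mm³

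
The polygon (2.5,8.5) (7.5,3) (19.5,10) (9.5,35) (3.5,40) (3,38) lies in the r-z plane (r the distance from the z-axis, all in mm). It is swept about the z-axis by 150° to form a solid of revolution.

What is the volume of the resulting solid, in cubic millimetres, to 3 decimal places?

Profile (r,z), 6 vertices: (2.5,8.5) (7.5,3) (19.5,10) (9.5,35) (3.5,40) (3,38)
edge 0: (2.5,8.5)→(7.5,3)  cross = 2.5·3 − 7.5·8.5 = -56.2500; (r_i+r_j)·cross = 10·-56.2500 = -562.5000
edge 1: (7.5,3)→(19.5,10)  cross = 7.5·10 − 19.5·3 = 16.5000; (r_i+r_j)·cross = 27·16.5000 = 445.5000
edge 2: (19.5,10)→(9.5,35)  cross = 19.5·35 − 9.5·10 = 587.5000; (r_i+r_j)·cross = 29·587.5000 = 17037.5000
edge 3: (9.5,35)→(3.5,40)  cross = 9.5·40 − 3.5·35 = 257.5000; (r_i+r_j)·cross = 13·257.5000 = 3347.5000
edge 4: (3.5,40)→(3,38)  cross = 3.5·38 − 3·40 = 13.0000; (r_i+r_j)·cross = 6.5·13.0000 = 84.5000
edge 5: (3,38)→(2.5,8.5)  cross = 3·8.5 − 2.5·38 = -69.5000; (r_i+r_j)·cross = 5.5·-69.5000 = -382.2500
Σcross = 748.7500 → A = |Σcross|/2 = 374.3750 mm²
Σ(r_i+r_j)·cross = 19970.2500 → first moment M = |Σ|/6 = 3328.3750
R_c = M/A = 3328.3750/374.3750 = 8.8905 mm
θ = 150° = 2.617994 rad
V = θ·R_c·A = 2.617994·8.8905·374.3750 = 8713.665 mm³

Volume = 8713.665 mm³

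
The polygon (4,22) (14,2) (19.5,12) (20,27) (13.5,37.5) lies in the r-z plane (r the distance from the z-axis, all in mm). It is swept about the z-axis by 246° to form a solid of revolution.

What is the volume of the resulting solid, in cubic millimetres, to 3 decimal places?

Volume = 18408.424 mm³

Profile (r,z), 5 vertices: (4,22) (14,2) (19.5,12) (20,27) (13.5,37.5)
edge 0: (4,22)→(14,2)  cross = 4·2 − 14·22 = -300.0000; (r_i+r_j)·cross = 18·-300.0000 = -5400.0000
edge 1: (14,2)→(19.5,12)  cross = 14·12 − 19.5·2 = 129.0000; (r_i+r_j)·cross = 33.5·129.0000 = 4321.5000
edge 2: (19.5,12)→(20,27)  cross = 19.5·27 − 20·12 = 286.5000; (r_i+r_j)·cross = 39.5·286.5000 = 11316.7500
edge 3: (20,27)→(13.5,37.5)  cross = 20·37.5 − 13.5·27 = 385.5000; (r_i+r_j)·cross = 33.5·385.5000 = 12914.2500
edge 4: (13.5,37.5)→(4,22)  cross = 13.5·22 − 4·37.5 = 147.0000; (r_i+r_j)·cross = 17.5·147.0000 = 2572.5000
Σcross = 648.0000 → A = |Σcross|/2 = 324.0000 mm²
Σ(r_i+r_j)·cross = 25725.0000 → first moment M = |Σ|/6 = 4287.5000
R_c = M/A = 4287.5000/324.0000 = 13.2330 mm
θ = 246° = 4.293510 rad
V = θ·R_c·A = 4.293510·13.2330·324.0000 = 18408.424 mm³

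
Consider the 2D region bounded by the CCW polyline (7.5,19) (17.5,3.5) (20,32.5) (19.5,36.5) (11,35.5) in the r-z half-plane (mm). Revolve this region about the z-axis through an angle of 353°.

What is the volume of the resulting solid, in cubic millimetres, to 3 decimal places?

Profile (r,z), 5 vertices: (7.5,19) (17.5,3.5) (20,32.5) (19.5,36.5) (11,35.5)
edge 0: (7.5,19)→(17.5,3.5)  cross = 7.5·3.5 − 17.5·19 = -306.2500; (r_i+r_j)·cross = 25·-306.2500 = -7656.2500
edge 1: (17.5,3.5)→(20,32.5)  cross = 17.5·32.5 − 20·3.5 = 498.7500; (r_i+r_j)·cross = 37.5·498.7500 = 18703.1250
edge 2: (20,32.5)→(19.5,36.5)  cross = 20·36.5 − 19.5·32.5 = 96.2500; (r_i+r_j)·cross = 39.5·96.2500 = 3801.8750
edge 3: (19.5,36.5)→(11,35.5)  cross = 19.5·35.5 − 11·36.5 = 290.7500; (r_i+r_j)·cross = 30.5·290.7500 = 8867.8750
edge 4: (11,35.5)→(7.5,19)  cross = 11·19 − 7.5·35.5 = -57.2500; (r_i+r_j)·cross = 18.5·-57.2500 = -1059.1250
Σcross = 522.2500 → A = |Σcross|/2 = 261.1250 mm²
Σ(r_i+r_j)·cross = 22657.5000 → first moment M = |Σ|/6 = 3776.2500
R_c = M/A = 3776.2500/261.1250 = 14.4615 mm
θ = 353° = 6.161012 rad
V = θ·R_c·A = 6.161012·14.4615·261.1250 = 23265.523 mm³

Volume = 23265.523 mm³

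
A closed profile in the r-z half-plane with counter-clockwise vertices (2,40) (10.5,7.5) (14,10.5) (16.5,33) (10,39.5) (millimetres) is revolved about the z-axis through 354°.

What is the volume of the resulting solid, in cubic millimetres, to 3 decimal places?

Volume = 16734.760 mm³

Profile (r,z), 5 vertices: (2,40) (10.5,7.5) (14,10.5) (16.5,33) (10,39.5)
edge 0: (2,40)→(10.5,7.5)  cross = 2·7.5 − 10.5·40 = -405.0000; (r_i+r_j)·cross = 12.5·-405.0000 = -5062.5000
edge 1: (10.5,7.5)→(14,10.5)  cross = 10.5·10.5 − 14·7.5 = 5.2500; (r_i+r_j)·cross = 24.5·5.2500 = 128.6250
edge 2: (14,10.5)→(16.5,33)  cross = 14·33 − 16.5·10.5 = 288.7500; (r_i+r_j)·cross = 30.5·288.7500 = 8806.8750
edge 3: (16.5,33)→(10,39.5)  cross = 16.5·39.5 − 10·33 = 321.7500; (r_i+r_j)·cross = 26.5·321.7500 = 8526.3750
edge 4: (10,39.5)→(2,40)  cross = 10·40 − 2·39.5 = 321.0000; (r_i+r_j)·cross = 12·321.0000 = 3852.0000
Σcross = 531.7500 → A = |Σcross|/2 = 265.8750 mm²
Σ(r_i+r_j)·cross = 16251.3750 → first moment M = |Σ|/6 = 2708.5625
R_c = M/A = 2708.5625/265.8750 = 10.1874 mm
θ = 354° = 6.178466 rad
V = θ·R_c·A = 6.178466·10.1874·265.8750 = 16734.760 mm³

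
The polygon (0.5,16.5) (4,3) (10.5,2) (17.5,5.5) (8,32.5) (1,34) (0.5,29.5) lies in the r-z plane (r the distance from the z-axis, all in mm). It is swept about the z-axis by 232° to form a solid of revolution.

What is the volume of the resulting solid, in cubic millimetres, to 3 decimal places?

Profile (r,z), 7 vertices: (0.5,16.5) (4,3) (10.5,2) (17.5,5.5) (8,32.5) (1,34) (0.5,29.5)
edge 0: (0.5,16.5)→(4,3)  cross = 0.5·3 − 4·16.5 = -64.5000; (r_i+r_j)·cross = 4.5·-64.5000 = -290.2500
edge 1: (4,3)→(10.5,2)  cross = 4·2 − 10.5·3 = -23.5000; (r_i+r_j)·cross = 14.5·-23.5000 = -340.7500
edge 2: (10.5,2)→(17.5,5.5)  cross = 10.5·5.5 − 17.5·2 = 22.7500; (r_i+r_j)·cross = 28·22.7500 = 637.0000
edge 3: (17.5,5.5)→(8,32.5)  cross = 17.5·32.5 − 8·5.5 = 524.7500; (r_i+r_j)·cross = 25.5·524.7500 = 13381.1250
edge 4: (8,32.5)→(1,34)  cross = 8·34 − 1·32.5 = 239.5000; (r_i+r_j)·cross = 9·239.5000 = 2155.5000
edge 5: (1,34)→(0.5,29.5)  cross = 1·29.5 − 0.5·34 = 12.5000; (r_i+r_j)·cross = 1.5·12.5000 = 18.7500
edge 6: (0.5,29.5)→(0.5,16.5)  cross = 0.5·16.5 − 0.5·29.5 = -6.5000; (r_i+r_j)·cross = 1·-6.5000 = -6.5000
Σcross = 705.0000 → A = |Σcross|/2 = 352.5000 mm²
Σ(r_i+r_j)·cross = 15554.8750 → first moment M = |Σ|/6 = 2592.4792
R_c = M/A = 2592.4792/352.5000 = 7.3546 mm
θ = 232° = 4.049164 rad
V = θ·R_c·A = 4.049164·7.3546·352.5000 = 10497.373 mm³

Volume = 10497.373 mm³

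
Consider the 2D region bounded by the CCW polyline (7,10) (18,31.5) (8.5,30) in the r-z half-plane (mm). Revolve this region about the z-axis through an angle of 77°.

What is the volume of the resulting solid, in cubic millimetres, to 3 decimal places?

Profile (r,z), 3 vertices: (7,10) (18,31.5) (8.5,30)
edge 0: (7,10)→(18,31.5)  cross = 7·31.5 − 18·10 = 40.5000; (r_i+r_j)·cross = 25·40.5000 = 1012.5000
edge 1: (18,31.5)→(8.5,30)  cross = 18·30 − 8.5·31.5 = 272.2500; (r_i+r_j)·cross = 26.5·272.2500 = 7214.6250
edge 2: (8.5,30)→(7,10)  cross = 8.5·10 − 7·30 = -125.0000; (r_i+r_j)·cross = 15.5·-125.0000 = -1937.5000
Σcross = 187.7500 → A = |Σcross|/2 = 93.8750 mm²
Σ(r_i+r_j)·cross = 6289.6250 → first moment M = |Σ|/6 = 1048.2708
R_c = M/A = 1048.2708/93.8750 = 11.1667 mm
θ = 77° = 1.343904 rad
V = θ·R_c·A = 1.343904·11.1667·93.8750 = 1408.775 mm³

Volume = 1408.775 mm³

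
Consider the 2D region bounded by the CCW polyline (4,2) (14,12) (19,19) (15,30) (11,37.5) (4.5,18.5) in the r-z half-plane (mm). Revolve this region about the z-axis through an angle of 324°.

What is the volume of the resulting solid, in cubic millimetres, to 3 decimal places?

Volume = 16337.970 mm³

Profile (r,z), 6 vertices: (4,2) (14,12) (19,19) (15,30) (11,37.5) (4.5,18.5)
edge 0: (4,2)→(14,12)  cross = 4·12 − 14·2 = 20.0000; (r_i+r_j)·cross = 18·20.0000 = 360.0000
edge 1: (14,12)→(19,19)  cross = 14·19 − 19·12 = 38.0000; (r_i+r_j)·cross = 33·38.0000 = 1254.0000
edge 2: (19,19)→(15,30)  cross = 19·30 − 15·19 = 285.0000; (r_i+r_j)·cross = 34·285.0000 = 9690.0000
edge 3: (15,30)→(11,37.5)  cross = 15·37.5 − 11·30 = 232.5000; (r_i+r_j)·cross = 26·232.5000 = 6045.0000
edge 4: (11,37.5)→(4.5,18.5)  cross = 11·18.5 − 4.5·37.5 = 34.7500; (r_i+r_j)·cross = 15.5·34.7500 = 538.6250
edge 5: (4.5,18.5)→(4,2)  cross = 4.5·2 − 4·18.5 = -65.0000; (r_i+r_j)·cross = 8.5·-65.0000 = -552.5000
Σcross = 545.2500 → A = |Σcross|/2 = 272.6250 mm²
Σ(r_i+r_j)·cross = 17335.1250 → first moment M = |Σ|/6 = 2889.1875
R_c = M/A = 2889.1875/272.6250 = 10.5977 mm
θ = 324° = 5.654867 rad
V = θ·R_c·A = 5.654867·10.5977·272.6250 = 16337.970 mm³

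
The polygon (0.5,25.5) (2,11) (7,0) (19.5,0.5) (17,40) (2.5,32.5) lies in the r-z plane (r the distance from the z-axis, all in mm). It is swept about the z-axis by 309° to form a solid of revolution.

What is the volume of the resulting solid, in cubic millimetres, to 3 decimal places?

Volume = 32728.728 mm³

Profile (r,z), 6 vertices: (0.5,25.5) (2,11) (7,0) (19.5,0.5) (17,40) (2.5,32.5)
edge 0: (0.5,25.5)→(2,11)  cross = 0.5·11 − 2·25.5 = -45.5000; (r_i+r_j)·cross = 2.5·-45.5000 = -113.7500
edge 1: (2,11)→(7,0)  cross = 2·0 − 7·11 = -77.0000; (r_i+r_j)·cross = 9·-77.0000 = -693.0000
edge 2: (7,0)→(19.5,0.5)  cross = 7·0.5 − 19.5·0 = 3.5000; (r_i+r_j)·cross = 26.5·3.5000 = 92.7500
edge 3: (19.5,0.5)→(17,40)  cross = 19.5·40 − 17·0.5 = 771.5000; (r_i+r_j)·cross = 36.5·771.5000 = 28159.7500
edge 4: (17,40)→(2.5,32.5)  cross = 17·32.5 − 2.5·40 = 452.5000; (r_i+r_j)·cross = 19.5·452.5000 = 8823.7500
edge 5: (2.5,32.5)→(0.5,25.5)  cross = 2.5·25.5 − 0.5·32.5 = 47.5000; (r_i+r_j)·cross = 3·47.5000 = 142.5000
Σcross = 1152.5000 → A = |Σcross|/2 = 576.2500 mm²
Σ(r_i+r_j)·cross = 36412.0000 → first moment M = |Σ|/6 = 6068.6667
R_c = M/A = 6068.6667/576.2500 = 10.5313 mm
θ = 309° = 5.393067 rad
V = θ·R_c·A = 5.393067·10.5313·576.2500 = 32728.728 mm³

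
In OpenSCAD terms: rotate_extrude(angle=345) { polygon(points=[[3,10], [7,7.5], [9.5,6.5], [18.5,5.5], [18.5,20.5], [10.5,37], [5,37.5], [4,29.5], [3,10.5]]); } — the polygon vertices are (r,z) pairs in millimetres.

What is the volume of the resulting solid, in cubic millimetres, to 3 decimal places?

Profile (r,z), 9 vertices: (3,10) (7,7.5) (9.5,6.5) (18.5,5.5) (18.5,20.5) (10.5,37) (5,37.5) (4,29.5) (3,10.5)
edge 0: (3,10)→(7,7.5)  cross = 3·7.5 − 7·10 = -47.5000; (r_i+r_j)·cross = 10·-47.5000 = -475.0000
edge 1: (7,7.5)→(9.5,6.5)  cross = 7·6.5 − 9.5·7.5 = -25.7500; (r_i+r_j)·cross = 16.5·-25.7500 = -424.8750
edge 2: (9.5,6.5)→(18.5,5.5)  cross = 9.5·5.5 − 18.5·6.5 = -68.0000; (r_i+r_j)·cross = 28·-68.0000 = -1904.0000
edge 3: (18.5,5.5)→(18.5,20.5)  cross = 18.5·20.5 − 18.5·5.5 = 277.5000; (r_i+r_j)·cross = 37·277.5000 = 10267.5000
edge 4: (18.5,20.5)→(10.5,37)  cross = 18.5·37 − 10.5·20.5 = 469.2500; (r_i+r_j)·cross = 29·469.2500 = 13608.2500
edge 5: (10.5,37)→(5,37.5)  cross = 10.5·37.5 − 5·37 = 208.7500; (r_i+r_j)·cross = 15.5·208.7500 = 3235.6250
edge 6: (5,37.5)→(4,29.5)  cross = 5·29.5 − 4·37.5 = -2.5000; (r_i+r_j)·cross = 9·-2.5000 = -22.5000
edge 7: (4,29.5)→(3,10.5)  cross = 4·10.5 − 3·29.5 = -46.5000; (r_i+r_j)·cross = 7·-46.5000 = -325.5000
edge 8: (3,10.5)→(3,10)  cross = 3·10 − 3·10.5 = -1.5000; (r_i+r_j)·cross = 6·-1.5000 = -9.0000
Σcross = 763.7500 → A = |Σcross|/2 = 381.8750 mm²
Σ(r_i+r_j)·cross = 23950.5000 → first moment M = |Σ|/6 = 3991.7500
R_c = M/A = 3991.7500/381.8750 = 10.4530 mm
θ = 345° = 6.021386 rad
V = θ·R_c·A = 6.021386·10.4530·381.8750 = 24035.867 mm³

Volume = 24035.867 mm³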